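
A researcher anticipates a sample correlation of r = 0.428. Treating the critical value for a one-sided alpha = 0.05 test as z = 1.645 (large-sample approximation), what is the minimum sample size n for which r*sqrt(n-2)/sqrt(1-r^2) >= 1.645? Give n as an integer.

15

Need r·√(n−2)/√(1−r²) ≥ 1.645
√(n−2) ≥ 1.645·√(1−0.183184) / 0.428 = 1.645·0.903779 / 0.428 = 3.4736
n−2 ≥ 12.0659  ⇒  n ≥ 14.0659
Smallest integer n = 15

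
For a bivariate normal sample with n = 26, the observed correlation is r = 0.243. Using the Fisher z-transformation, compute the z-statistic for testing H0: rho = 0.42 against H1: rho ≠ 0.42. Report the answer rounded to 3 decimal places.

-0.958

z_r = atanh(0.243) = 0.247960,  z_0 = atanh(0.42) = 0.447692
SE = 1/√(n−3) = 1/√23 = 0.208514
z = (z_r − z_0)/SE = (0.247960 − 0.447692) / 0.208514 = -0.199732 / 0.208514 = -0.958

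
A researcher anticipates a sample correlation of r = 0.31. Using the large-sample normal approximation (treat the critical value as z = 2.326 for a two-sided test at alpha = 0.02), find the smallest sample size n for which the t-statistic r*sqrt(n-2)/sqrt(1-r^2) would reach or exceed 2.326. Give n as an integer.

r√(n−2)/√(1−r²) ≥ 2.326  ⇔  n−2 ≥ (2.326)²·(1−r²)/r²
(1−r²)/r² = (1−0.0961)/0.0961 = 9.4058
n ≥ 2 + 5.410276·9.4058 = 2 + 50.8880 = 52.8880
⌈52.8880⌉ = 53

53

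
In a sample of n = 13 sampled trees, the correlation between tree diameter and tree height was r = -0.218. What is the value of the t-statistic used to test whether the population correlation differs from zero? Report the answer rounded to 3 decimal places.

-0.741

t = r·√(n−2) / √(1−r²) with r = -0.218, n = 13
  = -0.218·√11 / √(1 − 0.047524)
  = -0.218·3.316625 / 0.975949
  = -0.723024 / 0.975949 = -0.741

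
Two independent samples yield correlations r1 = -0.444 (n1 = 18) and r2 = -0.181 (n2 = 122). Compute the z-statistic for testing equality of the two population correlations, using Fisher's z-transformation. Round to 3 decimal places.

z1 = atanh(-0.444) = -0.477202,  z2 = atanh(-0.181) = -0.183016
SE = √(1/(n1−3) + 1/(n2−3)) = √(1/15 + 1/119) = √(0.0666667 + 0.0084034) = √0.0750701 = 0.273989
z = (z1 − z2)/SE = (-0.477202 − (-0.183016)) / 0.273989 = -0.294186 / 0.273989 = -1.074

-1.074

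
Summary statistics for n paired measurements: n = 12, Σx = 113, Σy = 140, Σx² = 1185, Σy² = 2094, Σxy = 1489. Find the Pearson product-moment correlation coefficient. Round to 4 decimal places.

0.7231

S_xy = nΣxy − ΣxΣy = 12·1489 − 113·140 = 17868 − 15820 = 2048
S_xx = nΣx² − (Σx)² = 12·1185 − 113² = 14220 − 12769 = 1451
S_yy = nΣy² − (Σy)² = 12·2094 − 140² = 25128 − 19600 = 5528
r = S_xy / √(S_xx·S_yy) = 2048 / √(1451·5528) = 2048 / √8021128 = 2048 / 2832.1596 = 0.7231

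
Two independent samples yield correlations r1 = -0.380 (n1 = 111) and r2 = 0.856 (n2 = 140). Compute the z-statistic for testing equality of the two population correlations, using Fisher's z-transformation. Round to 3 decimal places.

z1 = atanh(-0.380) = -0.400060,  z2 = atanh(0.856) = 1.278183
SE = √(1/(n1−3) + 1/(n2−3)) = √(1/108 + 1/137) = √(0.0092593 + 0.0072993) = √0.0165586 = 0.128680
z = (z1 − z2)/SE = (-0.400060 − 1.278183) / 0.128680 = -1.678243 / 0.128680 = -13.042

-13.042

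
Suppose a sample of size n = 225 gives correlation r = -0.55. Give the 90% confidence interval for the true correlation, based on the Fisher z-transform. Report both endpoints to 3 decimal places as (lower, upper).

z_r = atanh(-0.55) = -0.618381;  SE = 1/√(n−3) = 1/√222 = 0.067116
z-limits: -0.618381 ± 1.645·0.067116 = -0.618381 ± 0.110406 = [-0.728787, -0.507975]
ρ-limits: (tanh -0.728787, tanh -0.507975) = (-0.622, -0.468)

(-0.622, -0.468)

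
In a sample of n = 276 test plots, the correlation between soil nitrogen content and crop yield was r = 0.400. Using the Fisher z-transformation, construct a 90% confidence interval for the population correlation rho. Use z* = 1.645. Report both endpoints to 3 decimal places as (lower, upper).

Fisher z: z_r = atanh(r) = ½·ln((1+0.400)/(1−0.400)) = 0.423649
SE(z) = 1/√(n−3) = 1/√273 = 0.060523
90% ⇒ z* = 1.645; margin = 1.645·0.060523 = 0.099560
CI on z-scale: (0.324089, 0.523209)
Back-transform: tanh(0.324089) = 0.313200, tanh(0.523209) = 0.480173

(0.313, 0.480)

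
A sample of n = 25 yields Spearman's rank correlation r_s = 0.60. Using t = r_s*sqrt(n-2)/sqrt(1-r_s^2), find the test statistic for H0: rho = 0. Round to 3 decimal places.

3.597

t = r_s·√(n−2) / √(1−r_s²) with r_s = 0.60, n = 25
  = 0.60·√23 / √(1 − 0.3600)
  = 0.60·4.795832 / 0.800000
  = 2.877499 / 0.800000 = 3.597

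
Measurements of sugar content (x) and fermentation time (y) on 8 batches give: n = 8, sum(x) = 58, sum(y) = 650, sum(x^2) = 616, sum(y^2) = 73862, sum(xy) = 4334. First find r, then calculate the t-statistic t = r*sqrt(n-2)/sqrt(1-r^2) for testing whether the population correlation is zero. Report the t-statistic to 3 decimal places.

S_xy = nΣxy − ΣxΣy = 8·4334 − 58·650 = 34672 − 37700 = -3028
S_xx = nΣx² − (Σx)² = 8·616 − 58² = 4928 − 3364 = 1564
S_yy = nΣy² − (Σy)² = 8·73862 − 650² = 590896 − 422500 = 168396
r = S_xy / √(S_xx·S_yy) = -3028 / √(1564·168396) = -3028 / √263371344 = -3028 / 16228.7197 = -0.1866
t = r·√(n−2)/√(1−r²) = -0.1866·√6 / √(1−0.034820) = -0.457075 / 0.982436 = -0.465

-0.465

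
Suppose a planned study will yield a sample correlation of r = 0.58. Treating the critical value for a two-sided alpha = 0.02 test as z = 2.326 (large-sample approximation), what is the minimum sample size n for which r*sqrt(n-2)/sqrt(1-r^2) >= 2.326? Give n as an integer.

13

Need r·√(n−2)/√(1−r²) ≥ 2.326
√(n−2) ≥ 2.326·√(1−0.3364) / 0.58 = 2.326·0.814616 / 0.58 = 3.2669
n−2 ≥ 10.6726  ⇒  n ≥ 12.6726
Smallest integer n = 13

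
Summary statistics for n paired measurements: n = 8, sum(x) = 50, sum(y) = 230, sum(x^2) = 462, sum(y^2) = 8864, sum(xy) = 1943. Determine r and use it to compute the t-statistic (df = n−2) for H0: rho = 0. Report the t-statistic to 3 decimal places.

S_xy = nΣxy − ΣxΣy = 8·1943 − 50·230 = 15544 − 11500 = 4044
S_xx = nΣx² − (Σx)² = 8·462 − 50² = 3696 − 2500 = 1196
S_yy = nΣy² − (Σy)² = 8·8864 − 230² = 70912 − 52900 = 18012
r = S_xy / √(S_xx·S_yy) = 4044 / √(1196·18012) = 4044 / √21542352 = 4044 / 4641.3739 = 0.8713
t = r·√(n−2)/√(1−r²) = 0.8713·√6 / √(1−0.759164) = 2.134240 / 0.490750 = 4.349

4.349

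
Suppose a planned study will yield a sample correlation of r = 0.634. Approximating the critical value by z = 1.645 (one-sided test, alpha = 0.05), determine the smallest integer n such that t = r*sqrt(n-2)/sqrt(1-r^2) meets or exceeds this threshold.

7

r√(n−2)/√(1−r²) ≥ 1.645  ⇔  n−2 ≥ (1.645)²·(1−r²)/r²
(1−r²)/r² = (1−0.401956)/0.401956 = 1.4878
n ≥ 2 + 2.706025·1.4878 = 2 + 4.0260 = 6.0260
⌈6.0260⌉ = 7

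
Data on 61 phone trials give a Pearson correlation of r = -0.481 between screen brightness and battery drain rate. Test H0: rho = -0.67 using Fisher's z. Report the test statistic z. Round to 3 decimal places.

z_r = atanh(-0.481) = -0.524284,  z_0 = atanh(-0.67) = -0.810743
SE = 1/√(n−3) = 1/√58 = 0.131306
z = (z_r − z_0)/SE = (-0.524284 − (-0.810743)) / 0.131306 = 0.286459 / 0.131306 = 2.182

2.182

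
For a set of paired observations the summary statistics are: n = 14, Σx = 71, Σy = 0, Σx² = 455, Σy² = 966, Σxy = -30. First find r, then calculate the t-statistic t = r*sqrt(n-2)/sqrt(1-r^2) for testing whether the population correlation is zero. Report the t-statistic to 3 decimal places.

Numerator: nΣxy − (Σx)(Σy) = 14·(-30) − (71)(0) = -420
Denominator: √[(nΣx²−(Σx)²)(nΣy²−(Σy)²)]
  nΣx²−(Σx)² = 14·455 − 5041 = 1329;  nΣy²−(Σy)² = 14·966 − 0 = 13524
  √(1329·13524) = √17973396 = 4239.5042
r = -420 / 4239.5042 = -0.0991
t = r·√(n−2)/√(1−r²) = -0.0991·√12 / √(1−0.009821) = -0.343292 / 0.995077 = -0.345

-0.345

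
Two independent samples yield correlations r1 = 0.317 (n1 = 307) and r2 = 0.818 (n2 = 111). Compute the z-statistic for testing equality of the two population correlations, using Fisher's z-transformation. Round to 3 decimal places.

-7.342

z1 = atanh(0.317) = 0.328308,  z2 = atanh(0.818) = 1.150743
SE = √(1/(n1−3) + 1/(n2−3)) = √(1/304 + 1/108) = √(0.0032895 + 0.0092593) = √0.0125488 = 0.112021
z = (z1 − z2)/SE = (0.328308 − 1.150743) / 0.112021 = -0.822435 / 0.112021 = -7.342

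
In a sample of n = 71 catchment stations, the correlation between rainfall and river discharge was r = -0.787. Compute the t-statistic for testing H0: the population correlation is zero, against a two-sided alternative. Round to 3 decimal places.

-10.596

1 − r² = 1 − 0.619369 = 0.380631;  √(1−r²) = 0.616953
√(n−2) = √69 = 8.306624
t = r·√(n−2)/√(1−r²) = -0.787 · 8.306624 / 0.616953 = -10.596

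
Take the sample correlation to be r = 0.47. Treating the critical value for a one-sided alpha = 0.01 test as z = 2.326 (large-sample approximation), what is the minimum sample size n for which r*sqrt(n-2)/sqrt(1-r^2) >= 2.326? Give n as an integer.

22

Need r·√(n−2)/√(1−r²) ≥ 2.326
√(n−2) ≥ 2.326·√(1−0.2209) / 0.47 = 2.326·0.882666 / 0.47 = 4.3683
n−2 ≥ 19.0820  ⇒  n ≥ 21.0820
Smallest integer n = 22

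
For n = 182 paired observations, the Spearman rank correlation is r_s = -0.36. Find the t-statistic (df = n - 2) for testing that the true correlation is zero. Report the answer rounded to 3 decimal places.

-5.177

1 − r_s² = 1 − 0.1296 = 0.8704;  √(1−r_s²) = 0.932952
√(n−2) = √180 = 13.416408
t = r_s·√(n−2)/√(1−r_s²) = -0.36 · 13.416408 / 0.932952 = -5.177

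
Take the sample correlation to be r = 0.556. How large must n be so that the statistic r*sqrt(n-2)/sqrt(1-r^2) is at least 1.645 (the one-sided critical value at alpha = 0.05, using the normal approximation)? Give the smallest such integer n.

Need r·√(n−2)/√(1−r²) ≥ 1.645
√(n−2) ≥ 1.645·√(1−0.309136) / 0.556 = 1.645·0.831182 / 0.556 = 2.4592
n−2 ≥ 6.0477  ⇒  n ≥ 8.0477
Smallest integer n = 9

9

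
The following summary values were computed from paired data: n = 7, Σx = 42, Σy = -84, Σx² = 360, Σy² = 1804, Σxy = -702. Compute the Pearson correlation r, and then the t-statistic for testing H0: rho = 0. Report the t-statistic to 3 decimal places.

S_xy = nΣxy − ΣxΣy = 7·(-702) − 42·(-84) = -4914 − (-3528) = -1386
S_xx = nΣx² − (Σx)² = 7·360 − 42² = 2520 − 1764 = 756
S_yy = nΣy² − (Σy)² = 7·1804 − (-84)² = 12628 − 7056 = 5572
r = S_xy / √(S_xx·S_yy) = -1386 / √(756·5572) = -1386 / √4212432 = -1386 / 2052.4210 = -0.6753
t = r·√(n−2)/√(1−r²) = -0.6753·√5 / √(1−0.456030) = -1.510017 / 0.737543 = -2.047

-2.047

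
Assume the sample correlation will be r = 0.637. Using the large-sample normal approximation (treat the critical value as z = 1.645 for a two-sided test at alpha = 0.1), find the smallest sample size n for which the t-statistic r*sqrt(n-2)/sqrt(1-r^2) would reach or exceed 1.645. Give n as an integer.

r√(n−2)/√(1−r²) ≥ 1.645  ⇔  n−2 ≥ (1.645)²·(1−r²)/r²
(1−r²)/r² = (1−0.405769)/0.405769 = 1.4645
n ≥ 2 + 2.706025·1.4645 = 2 + 3.9630 = 5.9630
⌈5.9630⌉ = 6

6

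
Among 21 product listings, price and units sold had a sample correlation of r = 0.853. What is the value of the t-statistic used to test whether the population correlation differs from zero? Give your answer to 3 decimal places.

t = r·√(n−2) / √(1−r²) with r = 0.853, n = 21
  = 0.853·√19 / √(1 − 0.727609)
  = 0.853·4.358899 / 0.521911
  = 3.718141 / 0.521911 = 7.124

7.124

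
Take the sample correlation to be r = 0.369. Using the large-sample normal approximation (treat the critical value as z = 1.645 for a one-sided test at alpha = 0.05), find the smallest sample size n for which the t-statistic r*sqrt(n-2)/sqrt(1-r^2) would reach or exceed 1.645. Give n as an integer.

Need r·√(n−2)/√(1−r²) ≥ 1.645
√(n−2) ≥ 1.645·√(1−0.136161) / 0.369 = 1.645·0.929429 / 0.369 = 4.1434
n−2 ≥ 17.1678  ⇒  n ≥ 19.1678
Smallest integer n = 20

20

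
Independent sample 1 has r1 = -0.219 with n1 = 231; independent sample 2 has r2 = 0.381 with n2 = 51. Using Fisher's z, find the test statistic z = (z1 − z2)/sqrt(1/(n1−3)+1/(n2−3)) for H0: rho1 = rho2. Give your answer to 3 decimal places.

-3.928

Fisher z-transforms: z1 = atanh(-0.219) = -0.222605, z2 = atanh(0.381) = 0.401229; difference d = -0.623834
Var(d) = 1/228 + 1/48 = 0.0043860 + 0.0208333 = 0.0252193
z = d/√Var(d) = -0.623834 / √0.0252193 = -0.623834 / 0.158806 = -3.928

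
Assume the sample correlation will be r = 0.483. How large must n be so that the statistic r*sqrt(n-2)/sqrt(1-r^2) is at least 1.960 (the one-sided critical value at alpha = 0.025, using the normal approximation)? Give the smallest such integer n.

r√(n−2)/√(1−r²) ≥ 1.960  ⇔  n−2 ≥ (1.960)²·(1−r²)/r²
(1−r²)/r² = (1−0.233289)/0.233289 = 3.2865
n ≥ 2 + 3.8416·3.2865 = 2 + 12.6254 = 14.6254
⌈14.6254⌉ = 15

15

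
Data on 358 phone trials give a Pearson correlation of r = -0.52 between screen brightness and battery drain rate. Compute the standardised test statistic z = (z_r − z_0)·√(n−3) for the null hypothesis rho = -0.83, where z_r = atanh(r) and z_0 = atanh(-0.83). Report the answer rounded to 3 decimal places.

11.527

z_r = atanh(-0.52) = -0.576340,  z_0 = atanh(-0.83) = -1.188136
SE = 1/√(n−3) = 1/√355 = 0.053074
z = (z_r − z_0)/SE = (-0.576340 − (-1.188136)) / 0.053074 = 0.611796 / 0.053074 = 11.527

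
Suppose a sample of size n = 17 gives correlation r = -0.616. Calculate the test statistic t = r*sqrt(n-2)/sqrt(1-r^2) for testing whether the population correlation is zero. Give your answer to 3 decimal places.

-3.029

t = r·√(n−2) / √(1−r²) with r = -0.616, n = 17
  = -0.616·√15 / √(1 − 0.379456)
  = -0.616·3.872983 / 0.787746
  = -2.385758 / 0.787746 = -3.029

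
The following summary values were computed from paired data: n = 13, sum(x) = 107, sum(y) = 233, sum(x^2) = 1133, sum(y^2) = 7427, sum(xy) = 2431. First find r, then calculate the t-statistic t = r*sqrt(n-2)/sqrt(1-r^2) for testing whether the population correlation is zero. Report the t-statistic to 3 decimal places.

Numerator: nΣxy − (Σx)(Σy) = 13·2431 − (107)(233) = 6672
Denominator: √[(nΣx²−(Σx)²)(nΣy²−(Σy)²)]
  nΣx²−(Σx)² = 13·1133 − 11449 = 3280;  nΣy²−(Σy)² = 13·7427 − 54289 = 42262
  √(3280·42262) = √138619360 = 11773.6723
r = 6672 / 11773.6723 = 0.5667
t = r·√(n−2)/√(1−r²) = 0.5667·√11 / √(1−0.321149) = 1.879531 / 0.823924 = 2.281

2.281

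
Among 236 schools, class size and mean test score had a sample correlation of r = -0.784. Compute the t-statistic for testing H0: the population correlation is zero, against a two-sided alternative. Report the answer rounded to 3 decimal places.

-19.320

t = r·√(n−2) / √(1−r²) with r = -0.784, n = 236
  = -0.784·√234 / √(1 − 0.614656)
  = -0.784·15.297059 / 0.620761
  = -11.992894 / 0.620761 = -19.320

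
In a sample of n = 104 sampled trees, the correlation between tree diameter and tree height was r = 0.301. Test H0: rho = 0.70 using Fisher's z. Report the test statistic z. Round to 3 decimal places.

-5.595

z_r = atanh(0.301) = 0.310619,  z_0 = atanh(0.70) = 0.867301
SE = 1/√(n−3) = 1/√101 = 0.099504
z = (z_r − z_0)/SE = (0.310619 − 0.867301) / 0.099504 = -0.556682 / 0.099504 = -5.595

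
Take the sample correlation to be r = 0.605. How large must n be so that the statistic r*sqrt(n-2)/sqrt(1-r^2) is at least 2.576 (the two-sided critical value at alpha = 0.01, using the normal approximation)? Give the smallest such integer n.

r√(n−2)/√(1−r²) ≥ 2.576  ⇔  n−2 ≥ (2.576)²·(1−r²)/r²
(1−r²)/r² = (1−0.366025)/0.366025 = 1.7321
n ≥ 2 + 6.635776·1.7321 = 2 + 11.4938 = 13.4938
⌈13.4938⌉ = 14

14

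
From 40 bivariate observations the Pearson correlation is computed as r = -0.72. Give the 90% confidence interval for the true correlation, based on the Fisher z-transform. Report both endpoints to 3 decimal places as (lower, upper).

Fisher z: z_r = atanh(r) = ½·ln((1+(-0.72))/(1−(-0.72))) = -0.907645
SE(z) = 1/√(n−3) = 1/√37 = 0.164399
90% ⇒ z* = 1.645; margin = 1.645·0.164399 = 0.270436
CI on z-scale: (-1.178081, -0.637209)
Back-transform: tanh(-1.178081) = -0.826846, tanh(-0.637209) = -0.562996

(-0.827, -0.563)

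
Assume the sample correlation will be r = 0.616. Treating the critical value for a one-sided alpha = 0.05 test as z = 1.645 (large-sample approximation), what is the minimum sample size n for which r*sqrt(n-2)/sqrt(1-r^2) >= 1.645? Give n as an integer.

r√(n−2)/√(1−r²) ≥ 1.645  ⇔  n−2 ≥ (1.645)²·(1−r²)/r²
(1−r²)/r² = (1−0.379456)/0.379456 = 1.6354
n ≥ 2 + 2.706025·1.6354 = 2 + 4.4254 = 6.4254
⌈6.4254⌉ = 7

7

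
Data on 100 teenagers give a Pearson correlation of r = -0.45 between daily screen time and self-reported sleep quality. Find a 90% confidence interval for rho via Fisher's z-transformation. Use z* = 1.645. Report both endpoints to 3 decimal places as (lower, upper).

(-0.573, -0.307)

Fisher z: z_r = atanh(r) = ½·ln((1+(-0.45))/(1−(-0.45))) = -0.484700
SE(z) = 1/√(n−3) = 1/√97 = 0.101535
90% ⇒ z* = 1.645; margin = 1.645·0.101535 = 0.167025
CI on z-scale: (-0.651725, -0.317675)
Back-transform: tanh(-0.651725) = -0.572830, tanh(-0.317675) = -0.307403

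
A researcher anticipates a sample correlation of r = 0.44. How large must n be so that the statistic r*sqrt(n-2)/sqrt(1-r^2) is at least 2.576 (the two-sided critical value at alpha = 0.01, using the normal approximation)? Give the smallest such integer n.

30

r√(n−2)/√(1−r²) ≥ 2.576  ⇔  n−2 ≥ (2.576)²·(1−r²)/r²
(1−r²)/r² = (1−0.1936)/0.1936 = 4.1653
n ≥ 2 + 6.635776·4.1653 = 2 + 27.6400 = 29.6400
⌈29.6400⌉ = 30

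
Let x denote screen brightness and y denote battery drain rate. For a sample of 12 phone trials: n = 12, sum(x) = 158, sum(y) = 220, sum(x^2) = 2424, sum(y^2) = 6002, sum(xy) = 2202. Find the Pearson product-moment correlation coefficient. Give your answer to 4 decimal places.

-0.8445

Numerator: nΣxy − (Σx)(Σy) = 12·2202 − (158)(220) = -8336
Denominator: √[(nΣx²−(Σx)²)(nΣy²−(Σy)²)]
  nΣx²−(Σx)² = 12·2424 − 24964 = 4124;  nΣy²−(Σy)² = 12·6002 − 48400 = 23624
  √(4124·23624) = √97425376 = 9870.4294
r = -8336 / 9870.4294 = -0.8445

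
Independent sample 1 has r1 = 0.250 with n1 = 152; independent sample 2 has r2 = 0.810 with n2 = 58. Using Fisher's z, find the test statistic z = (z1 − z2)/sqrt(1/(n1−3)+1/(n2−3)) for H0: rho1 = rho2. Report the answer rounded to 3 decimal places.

z1 = atanh(0.250) = 0.255413,  z2 = atanh(0.810) = 1.127029
SE = √(1/(n1−3) + 1/(n2−3)) = √(1/149 + 1/55) = √(0.0067114 + 0.0181818) = √0.0248932 = 0.157776
z = (z1 − z2)/SE = (0.255413 − 1.127029) / 0.157776 = -0.871616 / 0.157776 = -5.524

-5.524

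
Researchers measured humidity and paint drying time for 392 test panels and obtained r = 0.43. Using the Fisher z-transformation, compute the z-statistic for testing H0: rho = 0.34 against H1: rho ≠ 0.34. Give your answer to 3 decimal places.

2.087

z_r = atanh(0.43) = 0.459897,  z_0 = atanh(0.34) = 0.354093
SE = 1/√(n−3) = 1/√389 = 0.050702
z = (z_r − z_0)/SE = (0.459897 − 0.354093) / 0.050702 = 0.105804 / 0.050702 = 2.087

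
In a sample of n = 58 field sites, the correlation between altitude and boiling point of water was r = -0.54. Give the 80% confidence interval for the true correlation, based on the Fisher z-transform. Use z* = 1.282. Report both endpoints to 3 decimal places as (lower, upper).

Fisher z: z_r = atanh(r) = ½·ln((1+(-0.54))/(1−(-0.54))) = -0.604156
SE(z) = 1/√(n−3) = 1/√55 = 0.134840
80% ⇒ z* = 1.282; margin = 1.282·0.134840 = 0.172865
CI on z-scale: (-0.777021, -0.431291)
Back-transform: tanh(-0.777021) = -0.650994, tanh(-0.431291) = -0.406400

(-0.651, -0.406)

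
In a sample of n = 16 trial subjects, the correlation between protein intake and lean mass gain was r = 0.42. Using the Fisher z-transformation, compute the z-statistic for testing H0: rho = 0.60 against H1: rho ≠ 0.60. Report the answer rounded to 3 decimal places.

Fisher z: atanh(0.42) = 0.447692, atanh(0.60) = 0.693147
z = (z_r − z_0)·√(n−3) = (0.447692 − 0.693147)·√13 = -0.245455 · 3.605551 = -0.885

-0.885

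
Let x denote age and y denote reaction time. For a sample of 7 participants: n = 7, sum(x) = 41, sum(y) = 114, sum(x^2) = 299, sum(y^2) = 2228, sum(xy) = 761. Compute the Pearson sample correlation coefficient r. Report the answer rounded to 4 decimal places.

S_xy = nΣxy − ΣxΣy = 7·761 − 41·114 = 5327 − 4674 = 653
S_xx = nΣx² − (Σx)² = 7·299 − 41² = 2093 − 1681 = 412
S_yy = nΣy² − (Σy)² = 7·2228 − 114² = 15596 − 12996 = 2600
r = S_xy / √(S_xx·S_yy) = 653 / √(412·2600) = 653 / √1071200 = 653 / 1034.9879 = 0.6309

0.6309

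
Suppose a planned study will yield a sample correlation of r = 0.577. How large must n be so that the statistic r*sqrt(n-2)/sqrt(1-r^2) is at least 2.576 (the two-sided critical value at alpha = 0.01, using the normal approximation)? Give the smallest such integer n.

16

r√(n−2)/√(1−r²) ≥ 2.576  ⇔  n−2 ≥ (2.576)²·(1−r²)/r²
(1−r²)/r² = (1−0.332929)/0.332929 = 2.0036
n ≥ 2 + 6.635776·2.0036 = 2 + 13.2954 = 15.2954
⌈15.2954⌉ = 16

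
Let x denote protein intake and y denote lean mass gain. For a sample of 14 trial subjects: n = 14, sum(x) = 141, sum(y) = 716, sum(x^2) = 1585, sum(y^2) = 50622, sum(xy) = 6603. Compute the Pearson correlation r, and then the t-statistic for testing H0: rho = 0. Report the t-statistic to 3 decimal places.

Numerator: nΣxy − (Σx)(Σy) = 14·6603 − (141)(716) = -8514
Denominator: √[(nΣx²−(Σx)²)(nΣy²−(Σy)²)]
  nΣx²−(Σx)² = 14·1585 − 19881 = 2309;  nΣy²−(Σy)² = 14·50622 − 512656 = 196052
  √(2309·196052) = √452684068 = 21276.3735
r = -8514 / 21276.3735 = -0.4002
t = r·√(n−2)/√(1−r²) = -0.4002·√12 / √(1−0.160160) = -1.386333 / 0.916428 = -1.513

-1.513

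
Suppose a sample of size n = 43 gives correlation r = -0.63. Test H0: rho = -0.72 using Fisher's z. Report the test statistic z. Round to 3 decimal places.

Fisher z: atanh(-0.63) = -0.741416, atanh(-0.72) = -0.907645
z = (z_r − z_0)·√(n−3) = (-0.741416 − (-0.907645))·√40 = 0.166229 · 6.324555 = 1.051

1.051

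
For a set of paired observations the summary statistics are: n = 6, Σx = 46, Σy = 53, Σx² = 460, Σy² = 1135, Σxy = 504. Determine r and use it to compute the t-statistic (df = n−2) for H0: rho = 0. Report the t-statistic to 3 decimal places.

0.784

S_xy = nΣxy − ΣxΣy = 6·504 − 46·53 = 3024 − 2438 = 586
S_xx = nΣx² − (Σx)² = 6·460 − 46² = 2760 − 2116 = 644
S_yy = nΣy² − (Σy)² = 6·1135 − 53² = 6810 − 2809 = 4001
r = S_xy / √(S_xx·S_yy) = 586 / √(644·4001) = 586 / √2576644 = 586 / 1605.1928 = 0.3651
t = r·√(n−2)/√(1−r²) = 0.3651·√4 / √(1−0.133298) = 0.730200 / 0.930968 = 0.784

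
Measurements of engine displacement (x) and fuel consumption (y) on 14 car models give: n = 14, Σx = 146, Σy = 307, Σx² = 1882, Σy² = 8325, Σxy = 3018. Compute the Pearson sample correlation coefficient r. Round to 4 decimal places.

-0.2426

Numerator: nΣxy − (Σx)(Σy) = 14·3018 − (146)(307) = -2570
Denominator: √[(nΣx²−(Σx)²)(nΣy²−(Σy)²)]
  nΣx²−(Σx)² = 14·1882 − 21316 = 5032;  nΣy²−(Σy)² = 14·8325 − 94249 = 22301
  √(5032·22301) = √112218632 = 10593.3296
r = -2570 / 10593.3296 = -0.2426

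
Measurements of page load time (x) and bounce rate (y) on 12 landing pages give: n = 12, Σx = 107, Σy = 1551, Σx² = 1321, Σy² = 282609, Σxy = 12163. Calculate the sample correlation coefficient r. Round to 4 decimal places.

S_xy = nΣxy − ΣxΣy = 12·12163 − 107·1551 = 145956 − 165957 = -20001
S_xx = nΣx² − (Σx)² = 12·1321 − 107² = 15852 − 11449 = 4403
S_yy = nΣy² − (Σy)² = 12·282609 − 1551² = 3391308 − 2405601 = 985707
r = S_xy / √(S_xx·S_yy) = -20001 / √(4403·985707) = -20001 / √4340067921 = -20001 / 65879.1919 = -0.3036

-0.3036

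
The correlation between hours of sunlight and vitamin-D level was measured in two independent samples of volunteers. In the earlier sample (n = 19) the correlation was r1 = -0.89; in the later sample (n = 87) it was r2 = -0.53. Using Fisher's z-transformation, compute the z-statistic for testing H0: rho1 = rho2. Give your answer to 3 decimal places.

Fisher z-transforms: z1 = atanh(-0.89) = -1.421926, z2 = atanh(-0.53) = -0.590145; difference d = -0.831781
Var(d) = 1/16 + 1/84 = 0.0625000 + 0.0119048 = 0.0744048
z = d/√Var(d) = -0.831781 / √0.0744048 = -0.831781 / 0.272772 = -3.049

-3.049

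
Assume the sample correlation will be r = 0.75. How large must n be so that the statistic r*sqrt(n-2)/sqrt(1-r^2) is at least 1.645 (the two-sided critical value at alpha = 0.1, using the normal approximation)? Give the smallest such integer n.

5

r√(n−2)/√(1−r²) ≥ 1.645  ⇔  n−2 ≥ (1.645)²·(1−r²)/r²
(1−r²)/r² = (1−0.5625)/0.5625 = 0.7778
n ≥ 2 + 2.706025·0.7778 = 2 + 2.1047 = 4.1047
⌈4.1047⌉ = 5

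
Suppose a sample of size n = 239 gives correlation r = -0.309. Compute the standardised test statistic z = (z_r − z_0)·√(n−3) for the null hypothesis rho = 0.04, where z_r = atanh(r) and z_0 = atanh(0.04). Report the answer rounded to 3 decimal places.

z_r = atanh(-0.309) = -0.319439,  z_0 = atanh(0.04) = 0.040021
SE = 1/√(n−3) = 1/√236 = 0.065094
z = (z_r − z_0)/SE = (-0.319439 − 0.040021) / 0.065094 = -0.359460 / 0.065094 = -5.522

-5.522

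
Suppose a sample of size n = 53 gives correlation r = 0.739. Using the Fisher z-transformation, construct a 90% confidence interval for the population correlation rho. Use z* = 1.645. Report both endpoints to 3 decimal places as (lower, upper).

Fisher z: z_r = atanh(r) = ½·ln((1+0.739)/(1−0.739)) = 0.948273
SE(z) = 1/√(n−3) = 1/√50 = 0.141421
90% ⇒ z* = 1.645; margin = 1.645·0.141421 = 0.232638
CI on z-scale: (0.715635, 1.180911)
Back-transform: tanh(0.715635) = 0.614198, tanh(1.180911) = 0.827739

(0.614, 0.828)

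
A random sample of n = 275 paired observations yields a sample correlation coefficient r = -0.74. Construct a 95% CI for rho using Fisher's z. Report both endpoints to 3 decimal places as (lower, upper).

Fisher z: z_r = atanh(r) = ½·ln((1+(-0.74))/(1−(-0.74))) = -0.950479
SE(z) = 1/√(n−3) = 1/√272 = 0.060634
95% ⇒ z* = 1.960; margin = 1.960·0.060634 = 0.118843
CI on z-scale: (-1.069322, -0.831636)
Back-transform: tanh(-1.069322) = -0.789206, tanh(-0.831636) = -0.681353

(-0.789, -0.681)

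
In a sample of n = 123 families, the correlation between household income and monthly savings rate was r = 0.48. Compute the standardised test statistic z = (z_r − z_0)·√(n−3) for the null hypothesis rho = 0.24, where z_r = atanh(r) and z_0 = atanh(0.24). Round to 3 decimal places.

Fisher z: atanh(0.48) = 0.522984, atanh(0.24) = 0.244774
z = (z_r − z_0)·√(n−3) = (0.522984 − 0.244774)·√120 = 0.278210 · 10.954451 = 3.048

3.048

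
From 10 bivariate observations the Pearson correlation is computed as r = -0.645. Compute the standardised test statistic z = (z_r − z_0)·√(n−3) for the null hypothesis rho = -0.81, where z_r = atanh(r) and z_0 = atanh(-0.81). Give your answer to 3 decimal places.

0.953

Fisher z: atanh(-0.645) = -0.766689, atanh(-0.81) = -1.127029
z = (z_r − z_0)·√(n−3) = (-0.766689 − (-1.127029))·√7 = 0.360340 · 2.645751 = 0.953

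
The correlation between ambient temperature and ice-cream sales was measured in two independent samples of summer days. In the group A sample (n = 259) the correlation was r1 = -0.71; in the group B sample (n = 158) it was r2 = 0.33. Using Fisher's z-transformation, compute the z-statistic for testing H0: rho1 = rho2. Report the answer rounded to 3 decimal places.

-12.086

z1 = atanh(-0.71) = -0.887184,  z2 = atanh(0.33) = 0.342828
SE = √(1/(n1−3) + 1/(n2−3)) = √(1/256 + 1/155) = √(0.0039062 + 0.0064516) = √0.0103578 = 0.101773
z = (z1 − z2)/SE = (-0.887184 − 0.342828) / 0.101773 = -1.230012 / 0.101773 = -12.086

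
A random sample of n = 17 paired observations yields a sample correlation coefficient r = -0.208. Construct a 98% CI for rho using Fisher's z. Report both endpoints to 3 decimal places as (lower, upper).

z_r = atanh(-0.208) = -0.211080;  SE = 1/√(n−3) = 1/√14 = 0.267261
z-limits: -0.211080 ± 2.326·0.267261 = -0.211080 ± 0.621649 = [-0.832729, 0.410569]
ρ-limits: (tanh -0.832729, tanh 0.410569) = (-0.682, 0.389)

(-0.682, 0.389)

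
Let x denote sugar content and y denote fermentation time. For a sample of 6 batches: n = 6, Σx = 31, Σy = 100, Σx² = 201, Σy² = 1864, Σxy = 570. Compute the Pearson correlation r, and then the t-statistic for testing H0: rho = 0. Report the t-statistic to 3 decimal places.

1.477

S_xy = nΣxy − ΣxΣy = 6·570 − 31·100 = 3420 − 3100 = 320
S_xx = nΣx² − (Σx)² = 6·201 − 31² = 1206 − 961 = 245
S_yy = nΣy² − (Σy)² = 6·1864 − 100² = 11184 − 10000 = 1184
r = S_xy / √(S_xx·S_yy) = 320 / √(245·1184) = 320 / √290080 = 320 / 538.5908 = 0.5941
t = r·√(n−2)/√(1−r²) = 0.5941·√4 / √(1−0.352955) = 1.188200 / 0.804391 = 1.477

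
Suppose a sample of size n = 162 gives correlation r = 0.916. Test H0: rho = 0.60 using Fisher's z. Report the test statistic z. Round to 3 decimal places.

Fisher z: atanh(0.916) = 1.563589, atanh(0.60) = 0.693147
z = (z_r − z_0)·√(n−3) = (1.563589 − 0.693147)·√159 = 0.870442 · 12.609520 = 10.976

10.976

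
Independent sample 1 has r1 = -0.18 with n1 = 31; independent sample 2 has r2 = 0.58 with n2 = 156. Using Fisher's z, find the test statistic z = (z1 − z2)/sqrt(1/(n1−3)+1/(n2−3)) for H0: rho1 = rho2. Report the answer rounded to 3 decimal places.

-4.108

z1 = atanh(-0.18) = -0.181983,  z2 = atanh(0.58) = 0.662463
SE = √(1/(n1−3) + 1/(n2−3)) = √(1/28 + 1/153) = √(0.0357143 + 0.0065359) = √0.0422502 = 0.205549
z = (z1 − z2)/SE = (-0.181983 − 0.662463) / 0.205549 = -0.844446 / 0.205549 = -4.108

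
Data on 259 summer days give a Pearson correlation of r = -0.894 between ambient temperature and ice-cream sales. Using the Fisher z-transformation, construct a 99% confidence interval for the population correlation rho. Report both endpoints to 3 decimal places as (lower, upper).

(-0.922, -0.857)

Fisher z: z_r = atanh(r) = ½·ln((1+(-0.894))/(1−(-0.894))) = -1.441504
SE(z) = 1/√(n−3) = 1/√256 = 0.062500
99% ⇒ z* = 2.576; margin = 2.576·0.062500 = 0.161000
CI on z-scale: (-1.602504, -1.280504)
Back-transform: tanh(-1.602504) = -0.922045, tanh(-1.280504) = -0.856619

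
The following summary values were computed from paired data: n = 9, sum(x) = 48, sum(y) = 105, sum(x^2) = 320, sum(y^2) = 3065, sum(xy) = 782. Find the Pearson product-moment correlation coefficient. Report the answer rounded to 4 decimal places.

Numerator: nΣxy − (Σx)(Σy) = 9·782 − (48)(105) = 1998
Denominator: √[(nΣx²−(Σx)²)(nΣy²−(Σy)²)]
  nΣx²−(Σx)² = 9·320 − 2304 = 576;  nΣy²−(Σy)² = 9·3065 − 11025 = 16560
  √(576·16560) = √9538560 = 3088.4559
r = 1998 / 3088.4559 = 0.6469

0.6469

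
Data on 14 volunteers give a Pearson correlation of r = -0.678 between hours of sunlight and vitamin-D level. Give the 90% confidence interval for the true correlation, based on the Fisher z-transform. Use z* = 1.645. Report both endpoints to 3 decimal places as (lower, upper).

z_r = atanh(-0.678) = -0.825403;  SE = 1/√(n−3) = 1/√11 = 0.301511
z-limits: -0.825403 ± 1.645·0.301511 = -0.825403 ± 0.495986 = [-1.321389, -0.329417]
ρ-limits: (tanh -1.321389, tanh -0.329417) = (-0.867, -0.318)

(-0.867, -0.318)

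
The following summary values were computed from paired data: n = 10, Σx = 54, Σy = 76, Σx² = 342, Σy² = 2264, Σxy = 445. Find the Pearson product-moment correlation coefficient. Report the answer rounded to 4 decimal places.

0.1187

Numerator: nΣxy − (Σx)(Σy) = 10·445 − (54)(76) = 346
Denominator: √[(nΣx²−(Σx)²)(nΣy²−(Σy)²)]
  nΣx²−(Σx)² = 10·342 − 2916 = 504;  nΣy²−(Σy)² = 10·2264 − 5776 = 16864
  √(504·16864) = √8499456 = 2915.3827
r = 346 / 2915.3827 = 0.1187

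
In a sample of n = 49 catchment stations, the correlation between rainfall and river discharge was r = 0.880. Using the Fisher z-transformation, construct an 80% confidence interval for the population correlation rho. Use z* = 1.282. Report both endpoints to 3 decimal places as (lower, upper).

(0.830, 0.916)

Fisher z: z_r = atanh(r) = ½·ln((1+0.880)/(1−0.880)) = 1.375768
SE(z) = 1/√(n−3) = 1/√46 = 0.147442
80% ⇒ z* = 1.282; margin = 1.282·0.147442 = 0.189021
CI on z-scale: (1.186747, 1.564789)
Back-transform: tanh(1.186747) = 0.829567, tanh(1.564789) = 0.916193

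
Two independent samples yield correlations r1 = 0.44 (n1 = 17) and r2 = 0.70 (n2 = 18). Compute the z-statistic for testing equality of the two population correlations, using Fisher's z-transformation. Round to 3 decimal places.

-1.063

Fisher z-transforms: z1 = atanh(0.44) = 0.472231, z2 = atanh(0.70) = 0.867301; difference d = -0.395070
Var(d) = 1/14 + 1/15 = 0.0714286 + 0.0666667 = 0.1380953
z = d/√Var(d) = -0.395070 / √0.1380953 = -0.395070 / 0.371612 = -1.063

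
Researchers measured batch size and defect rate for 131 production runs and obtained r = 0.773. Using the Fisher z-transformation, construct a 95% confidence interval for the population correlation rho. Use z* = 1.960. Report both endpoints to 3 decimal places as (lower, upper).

Fisher z: z_r = atanh(r) = ½·ln((1+0.773)/(1−0.773)) = 1.027739
SE(z) = 1/√(n−3) = 1/√128 = 0.088388
95% ⇒ z* = 1.960; margin = 1.960·0.088388 = 0.173240
CI on z-scale: (0.854499, 1.200979)
Back-transform: tanh(0.854499) = 0.693413, tanh(1.200979) = 0.833953

(0.693, 0.834)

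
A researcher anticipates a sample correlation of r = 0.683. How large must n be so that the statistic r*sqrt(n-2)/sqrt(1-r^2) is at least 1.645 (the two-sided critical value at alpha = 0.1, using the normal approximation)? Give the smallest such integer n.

r√(n−2)/√(1−r²) ≥ 1.645  ⇔  n−2 ≥ (1.645)²·(1−r²)/r²
(1−r²)/r² = (1−0.466489)/0.466489 = 1.1437
n ≥ 2 + 2.706025·1.1437 = 2 + 3.0949 = 5.0949
⌈5.0949⌉ = 6

6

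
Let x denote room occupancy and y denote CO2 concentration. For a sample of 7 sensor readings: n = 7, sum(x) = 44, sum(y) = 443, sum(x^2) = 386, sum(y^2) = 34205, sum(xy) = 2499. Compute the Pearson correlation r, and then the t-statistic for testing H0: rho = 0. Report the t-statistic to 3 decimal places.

Numerator: nΣxy − (Σx)(Σy) = 7·2499 − (44)(443) = -1999
Denominator: √[(nΣx²−(Σx)²)(nΣy²−(Σy)²)]
  nΣx²−(Σx)² = 7·386 − 1936 = 766;  nΣy²−(Σy)² = 7·34205 − 196249 = 43186
  √(766·43186) = √33080476 = 5751.5629
r = -1999 / 5751.5629 = -0.3476
t = r·√(n−2)/√(1−r²) = -0.3476·√5 / √(1−0.120826) = -0.777257 / 0.937643 = -0.829

-0.829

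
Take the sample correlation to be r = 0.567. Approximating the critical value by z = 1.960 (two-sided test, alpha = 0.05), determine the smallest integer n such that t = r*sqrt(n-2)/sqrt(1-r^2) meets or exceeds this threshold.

11

r√(n−2)/√(1−r²) ≥ 1.960  ⇔  n−2 ≥ (1.960)²·(1−r²)/r²
(1−r²)/r² = (1−0.321489)/0.321489 = 2.1105
n ≥ 2 + 3.8416·2.1105 = 2 + 8.1077 = 10.1077
⌈10.1077⌉ = 11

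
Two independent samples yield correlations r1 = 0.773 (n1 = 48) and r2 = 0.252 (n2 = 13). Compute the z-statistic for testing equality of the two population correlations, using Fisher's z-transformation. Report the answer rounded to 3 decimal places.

2.203

Fisher z-transforms: z1 = atanh(0.773) = 1.027739, z2 = atanh(0.252) = 0.257547; difference d = 0.770192
Var(d) = 1/45 + 1/10 = 0.0222222 + 0.1000000 = 0.1222222
z = d/√Var(d) = 0.770192 / √0.1222222 = 0.770192 / 0.349603 = 2.203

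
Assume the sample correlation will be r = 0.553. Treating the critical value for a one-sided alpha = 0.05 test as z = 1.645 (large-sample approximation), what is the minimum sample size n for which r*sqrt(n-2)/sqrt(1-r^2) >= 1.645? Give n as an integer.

9

Need r·√(n−2)/√(1−r²) ≥ 1.645
√(n−2) ≥ 1.645·√(1−0.305809) / 0.553 = 1.645·0.833181 / 0.553 = 2.4784
n−2 ≥ 6.1425  ⇒  n ≥ 8.1425
Smallest integer n = 9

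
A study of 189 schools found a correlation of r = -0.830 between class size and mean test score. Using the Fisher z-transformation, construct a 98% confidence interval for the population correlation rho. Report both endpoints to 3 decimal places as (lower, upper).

Fisher z: z_r = atanh(r) = ½·ln((1+(-0.830))/(1−(-0.830))) = -1.188136
SE(z) = 1/√(n−3) = 1/√186 = 0.073324
98% ⇒ z* = 2.326; margin = 2.326·0.073324 = 0.170552
CI on z-scale: (-1.358688, -1.017584)
Back-transform: tanh(-1.358688) = -0.876088, tanh(-1.017584) = -0.768881

(-0.876, -0.769)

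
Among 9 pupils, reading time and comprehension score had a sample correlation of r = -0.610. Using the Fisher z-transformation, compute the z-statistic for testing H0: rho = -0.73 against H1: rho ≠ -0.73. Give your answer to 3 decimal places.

z_r = atanh(-0.610) = -0.708921,  z_0 = atanh(-0.73) = -0.928727
SE = 1/√(n−3) = 1/√6 = 0.408248
z = (z_r − z_0)/SE = (-0.708921 − (-0.928727)) / 0.408248 = 0.219806 / 0.408248 = 0.538

0.538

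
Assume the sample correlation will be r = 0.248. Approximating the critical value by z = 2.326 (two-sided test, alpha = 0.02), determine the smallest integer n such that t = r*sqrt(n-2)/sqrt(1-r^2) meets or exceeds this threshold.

85

Need r·√(n−2)/√(1−r²) ≥ 2.326
√(n−2) ≥ 2.326·√(1−0.061504) / 0.248 = 2.326·0.968760 / 0.248 = 9.0860
n−2 ≥ 82.5554  ⇒  n ≥ 84.5554
Smallest integer n = 85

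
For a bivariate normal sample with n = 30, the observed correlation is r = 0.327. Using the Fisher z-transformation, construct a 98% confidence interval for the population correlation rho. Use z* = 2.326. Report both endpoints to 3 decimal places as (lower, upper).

Fisher z: z_r = atanh(r) = ½·ln((1+0.327)/(1−0.327)) = 0.339465
SE(z) = 1/√(n−3) = 1/√27 = 0.192450
98% ⇒ z* = 2.326; margin = 2.326·0.192450 = 0.447639
CI on z-scale: (-0.108174, 0.787104)
Back-transform: tanh(-0.108174) = -0.107754, tanh(0.787104) = 0.656765

(-0.108, 0.657)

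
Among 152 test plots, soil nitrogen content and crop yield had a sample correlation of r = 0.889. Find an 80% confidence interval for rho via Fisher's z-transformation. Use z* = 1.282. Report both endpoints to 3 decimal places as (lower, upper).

Fisher z: z_r = atanh(r) = ½·ln((1+0.889)/(1−0.889)) = 1.417136
SE(z) = 1/√(n−3) = 1/√149 = 0.081923
80% ⇒ z* = 1.282; margin = 1.282·0.081923 = 0.105025
CI on z-scale: (1.312111, 1.522161)
Back-transform: tanh(1.312111) = 0.864809, tanh(1.522161) = 0.909074

(0.865, 0.909)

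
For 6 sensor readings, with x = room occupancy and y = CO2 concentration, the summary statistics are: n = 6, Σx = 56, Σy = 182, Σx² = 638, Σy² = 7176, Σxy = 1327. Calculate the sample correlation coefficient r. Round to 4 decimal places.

S_xy = nΣxy − ΣxΣy = 6·1327 − 56·182 = 7962 − 10192 = -2230
S_xx = nΣx² − (Σx)² = 6·638 − 56² = 3828 − 3136 = 692
S_yy = nΣy² − (Σy)² = 6·7176 − 182² = 43056 − 33124 = 9932
r = S_xy / √(S_xx·S_yy) = -2230 / √(692·9932) = -2230 / √6872944 = -2230 / 2621.6300 = -0.8506

-0.8506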